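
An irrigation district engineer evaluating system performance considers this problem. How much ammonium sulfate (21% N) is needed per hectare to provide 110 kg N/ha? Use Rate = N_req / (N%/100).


Rate = N_required / (N_content / 100)
     = 110 / (21 / 100)
     = 110 / 0.21
     = 523.81 kg/ha


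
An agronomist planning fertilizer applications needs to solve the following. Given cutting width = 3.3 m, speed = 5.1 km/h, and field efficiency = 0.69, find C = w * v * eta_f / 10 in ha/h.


C = w * v * eta_f / 10
  = 3.3 * 5.1 * 0.69 / 10
  = 11.61 / 10
  = 1.16 ha/h


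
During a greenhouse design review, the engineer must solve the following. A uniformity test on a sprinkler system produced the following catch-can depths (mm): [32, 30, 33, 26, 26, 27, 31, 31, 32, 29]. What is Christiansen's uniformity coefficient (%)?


xbar = 297 / 10 = 29.700
sum|xi - xbar| = 21.600
CU = 100 * (1 - 21.600 / (10 * 29.700))
   = 100 * (1 - 0.0727)
   = 92.73%


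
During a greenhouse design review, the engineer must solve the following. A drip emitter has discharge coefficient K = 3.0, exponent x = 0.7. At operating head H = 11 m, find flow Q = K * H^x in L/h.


Q = K * H^x
  = 3.0 * 11^0.7
  = 3.0 * 5.3577
  = 16.07 L/h


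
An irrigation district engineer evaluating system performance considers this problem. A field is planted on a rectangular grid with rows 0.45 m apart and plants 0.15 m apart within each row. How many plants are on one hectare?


D = 10000 / (row_sp * plant_sp)
  = 10000 / (0.45 * 0.15)
  = 10000 / 0.0675
  = 148148.15 plants/ha


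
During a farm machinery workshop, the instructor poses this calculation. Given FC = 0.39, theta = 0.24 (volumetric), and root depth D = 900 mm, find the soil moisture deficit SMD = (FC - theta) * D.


SMD = (FC - theta) * D
    = (0.39 - 0.24) * 900
    = 0.150 * 900
    = 135 mm


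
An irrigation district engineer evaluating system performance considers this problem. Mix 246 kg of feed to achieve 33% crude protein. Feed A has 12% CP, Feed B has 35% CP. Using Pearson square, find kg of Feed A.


parts_A = CP_b - target = 35 - 33 = 2
parts_B = target - CP_a = 33 - 12 = 21
total_parts = 2 + 21 = 23
Feed A = 246 * 2 / 23 = 21.39 kg
Feed B = 246 * 21 / 23 = 224.61 kg

21.39 kg


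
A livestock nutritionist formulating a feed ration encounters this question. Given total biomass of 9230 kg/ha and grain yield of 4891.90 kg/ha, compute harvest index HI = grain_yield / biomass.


HI = grain_yield / biomass
   = 4891.90 / 9230
   = 0.53


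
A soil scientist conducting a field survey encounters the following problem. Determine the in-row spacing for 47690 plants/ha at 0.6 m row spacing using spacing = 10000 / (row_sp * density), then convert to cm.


spacing = 10000 / (row_sp * density)
        = 10000 / (0.6 * 47690)
        = 10000 / 28614
        = 0.34948 m = 34.95 cm


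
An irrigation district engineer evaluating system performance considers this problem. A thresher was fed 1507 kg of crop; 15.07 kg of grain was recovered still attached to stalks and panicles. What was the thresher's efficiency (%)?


eta = (total - unthreshed) / total * 100
    = (1507 - 15.07) / 1507 * 100
    = 1491.93 / 1507 * 100
    = 99%


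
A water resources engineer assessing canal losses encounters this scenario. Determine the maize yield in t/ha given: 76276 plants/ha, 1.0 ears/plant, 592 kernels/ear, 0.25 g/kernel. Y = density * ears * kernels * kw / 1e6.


Y = density * ears * kernels * kw
  = 76276 * 1.0 * 592 * 0.25 g/ha
  = 11288848 g/ha
  = 11288.85 kg/ha = 11.29 t/ha


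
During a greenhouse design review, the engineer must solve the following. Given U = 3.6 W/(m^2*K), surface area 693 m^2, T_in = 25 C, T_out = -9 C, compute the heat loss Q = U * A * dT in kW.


dT = 25 - (-9) = 34 K
Q = U * A * dT
  = 3.6 * 693 * 34
  = 84823.20 W = 84.82 kW


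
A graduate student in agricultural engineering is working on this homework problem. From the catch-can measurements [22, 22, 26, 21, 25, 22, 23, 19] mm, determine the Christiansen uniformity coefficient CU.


xbar = 180 / 8 = 22.500
sum|xi - xbar| = 13
CU = 100 * (1 - 13 / (8 * 22.500))
   = 100 * (1 - 0.0722)
   = 92.78%


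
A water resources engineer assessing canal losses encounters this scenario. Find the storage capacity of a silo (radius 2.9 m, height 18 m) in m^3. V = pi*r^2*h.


V = pi * r^2 * h
  = pi * 2.9^2 * 18
  = pi * 8.41 * 18
  = 475.57 m^3


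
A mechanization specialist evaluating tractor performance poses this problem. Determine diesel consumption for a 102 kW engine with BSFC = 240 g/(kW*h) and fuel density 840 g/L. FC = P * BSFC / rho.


FC = P * BSFC / rho_fuel
   = 102 * 240 / 840
   = 24480 / 840
   = 29.14 L/h


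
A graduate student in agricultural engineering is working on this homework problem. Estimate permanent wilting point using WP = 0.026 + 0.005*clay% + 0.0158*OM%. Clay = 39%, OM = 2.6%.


WP = 0.026 + 0.005*39 + 0.0158*2.6
   = 0.026 + 0.1950 + 0.0411
   = 0.2621


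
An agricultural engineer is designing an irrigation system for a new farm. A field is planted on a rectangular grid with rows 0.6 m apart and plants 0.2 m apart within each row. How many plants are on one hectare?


D = 10000 / (row_sp * plant_sp)
  = 10000 / (0.6 * 0.2)
  = 10000 / 0.1200
  = 83333.33 plants/ha


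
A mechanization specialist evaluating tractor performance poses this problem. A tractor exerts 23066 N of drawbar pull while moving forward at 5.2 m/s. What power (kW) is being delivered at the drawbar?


P = F * v / 1000
  = 23066 * 5.2 / 1000
  = 119943.20 / 1000
  = 119.94 kW


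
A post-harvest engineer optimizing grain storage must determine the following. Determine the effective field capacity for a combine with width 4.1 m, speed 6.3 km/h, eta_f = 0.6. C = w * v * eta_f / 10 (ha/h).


C = w * v * eta_f / 10
  = 4.1 * 6.3 * 0.6 / 10
  = 15.50 / 10
  = 1.55 ha/h


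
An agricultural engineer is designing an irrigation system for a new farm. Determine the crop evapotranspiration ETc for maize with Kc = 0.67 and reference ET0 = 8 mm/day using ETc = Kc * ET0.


ETc = Kc * ET0
    = 0.67 * 8
    = 5.36 mm/day


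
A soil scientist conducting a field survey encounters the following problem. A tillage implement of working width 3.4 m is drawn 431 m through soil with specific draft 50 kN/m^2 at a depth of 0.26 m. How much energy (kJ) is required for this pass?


E = k * d * w * L
  = 50 * 0.26 * 3.4 * 431
  = 19050.20 kJ


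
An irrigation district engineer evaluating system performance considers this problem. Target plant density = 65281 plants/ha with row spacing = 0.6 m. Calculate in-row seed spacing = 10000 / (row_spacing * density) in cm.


spacing = 10000 / (row_sp * density)
        = 10000 / (0.6 * 65281)
        = 10000 / 39168.60
        = 0.25531 m = 25.53 cm


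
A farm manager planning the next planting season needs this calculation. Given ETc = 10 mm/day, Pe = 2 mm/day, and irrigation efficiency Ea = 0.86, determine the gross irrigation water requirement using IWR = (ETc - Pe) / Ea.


IWR = (ETc - Pe) / Ea
    = (10 - 2) / 0.86
    = 8 / 0.86
    = 9.30 mm/day


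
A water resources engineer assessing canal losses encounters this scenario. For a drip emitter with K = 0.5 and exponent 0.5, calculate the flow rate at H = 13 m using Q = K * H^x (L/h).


Q = K * H^x
  = 0.5 * 13^0.5
  = 0.5 * 3.6056
  = 1.80 L/h


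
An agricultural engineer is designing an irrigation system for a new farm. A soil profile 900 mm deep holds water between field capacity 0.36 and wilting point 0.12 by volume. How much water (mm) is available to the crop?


AW = (FC - WP) * D
   = (0.36 - 0.12) * 900
   = 0.24 * 900
   = 216 mm


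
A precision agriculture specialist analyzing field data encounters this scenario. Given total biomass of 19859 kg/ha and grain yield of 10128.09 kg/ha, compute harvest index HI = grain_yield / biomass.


HI = grain_yield / biomass
   = 10128.09 / 19859
   = 0.51


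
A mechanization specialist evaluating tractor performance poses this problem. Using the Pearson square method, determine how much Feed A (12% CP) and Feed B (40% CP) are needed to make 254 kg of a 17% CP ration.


parts_A = CP_b - target = 40 - 17 = 23
parts_B = target - CP_a = 17 - 12 = 5
total_parts = 23 + 5 = 28
Feed A = 254 * 23 / 28 = 208.64 kg
Feed B = 254 * 5 / 28 = 45.36 kg

208.64 kg


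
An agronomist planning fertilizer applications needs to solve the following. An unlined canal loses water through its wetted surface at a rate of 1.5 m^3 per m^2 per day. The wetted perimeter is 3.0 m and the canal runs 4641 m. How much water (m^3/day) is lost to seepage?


S = C * P * L
  = 1.5 * 3.0 * 4641
  = 20884.50 m^3/day


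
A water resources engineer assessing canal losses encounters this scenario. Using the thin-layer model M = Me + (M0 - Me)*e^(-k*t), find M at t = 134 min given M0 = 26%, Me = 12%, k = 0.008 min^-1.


M = Me + (M0 - Me) * e^(-k*t)
  = 12 + (26 - 12) * e^(-0.008*134)
  = 12 + 14 * e^(-1.072)
  = 12 + 14 * 0.34232
  = 12 + 4.7925
  = 16.79%


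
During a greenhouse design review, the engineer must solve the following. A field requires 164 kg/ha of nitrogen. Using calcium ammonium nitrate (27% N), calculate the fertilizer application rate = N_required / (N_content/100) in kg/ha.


Rate = N_required / (N_content / 100)
     = 164 / (27 / 100)
     = 164 / 0.27
     = 607.41 kg/ha


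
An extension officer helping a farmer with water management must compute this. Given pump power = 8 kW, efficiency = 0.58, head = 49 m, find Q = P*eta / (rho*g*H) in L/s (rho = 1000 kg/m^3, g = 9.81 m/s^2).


Q = (P * 1000 * eta) / (rho * g * H)
  = (8 * 1000 * 0.58) / (1000 * 9.81 * 49)
  = 4640 / 480690
  = 0.00965 m^3/s = 9.65 L/s


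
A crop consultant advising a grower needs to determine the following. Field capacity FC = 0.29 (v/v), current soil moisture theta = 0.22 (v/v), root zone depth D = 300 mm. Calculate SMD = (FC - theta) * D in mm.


SMD = (FC - theta) * D
    = (0.29 - 0.22) * 300
    = 0.070 * 300
    = 21 mm


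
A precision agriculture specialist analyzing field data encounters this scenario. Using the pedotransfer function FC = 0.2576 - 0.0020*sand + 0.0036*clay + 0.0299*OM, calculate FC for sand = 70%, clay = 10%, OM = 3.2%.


FC = 0.2576 - 0.0020*70 + 0.0036*10 + 0.0299*3.2
   = 0.2576 - 0.1400 + 0.0360 + 0.0957
   = 0.2493


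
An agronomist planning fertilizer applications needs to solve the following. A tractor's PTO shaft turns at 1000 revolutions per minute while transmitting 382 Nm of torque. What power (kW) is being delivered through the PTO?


P = 2*pi*n*T / 60000
  = 2*pi * 1000 * 382 / 60000
  = 2400176.79 / 60000
  = 40.00 kW


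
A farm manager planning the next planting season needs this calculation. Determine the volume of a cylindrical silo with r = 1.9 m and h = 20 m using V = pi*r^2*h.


V = pi * r^2 * h
  = pi * 1.9^2 * 20
  = pi * 3.61 * 20
  = 226.82 m^3


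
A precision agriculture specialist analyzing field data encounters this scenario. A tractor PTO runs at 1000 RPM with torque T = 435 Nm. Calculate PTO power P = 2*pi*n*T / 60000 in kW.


P = 2*pi*n*T / 60000
  = 2*pi * 1000 * 435 / 60000
  = 2733185.61 / 60000
  = 45.55 kW


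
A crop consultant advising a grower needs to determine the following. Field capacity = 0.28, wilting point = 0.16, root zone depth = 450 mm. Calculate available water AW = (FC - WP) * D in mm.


AW = (FC - WP) * D
   = (0.28 - 0.16) * 450
   = 0.12 * 450
   = 54 mm


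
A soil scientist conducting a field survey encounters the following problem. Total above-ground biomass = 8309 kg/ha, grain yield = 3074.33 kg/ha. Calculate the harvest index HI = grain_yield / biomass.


HI = grain_yield / biomass
   = 3074.33 / 8309
   = 0.37


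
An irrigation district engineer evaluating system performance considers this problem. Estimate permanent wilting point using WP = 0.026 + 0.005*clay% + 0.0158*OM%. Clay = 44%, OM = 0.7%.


WP = 0.026 + 0.005*44 + 0.0158*0.7
   = 0.026 + 0.2200 + 0.0111
   = 0.2571


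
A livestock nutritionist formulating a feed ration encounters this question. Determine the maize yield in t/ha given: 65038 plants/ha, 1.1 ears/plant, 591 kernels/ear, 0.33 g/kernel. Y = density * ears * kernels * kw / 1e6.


Y = density * ears * kernels * kw
  = 65038 * 1.1 * 591 * 0.33 g/ha
  = 13952797.25 g/ha
  = 13952.80 kg/ha = 13.95 t/ha


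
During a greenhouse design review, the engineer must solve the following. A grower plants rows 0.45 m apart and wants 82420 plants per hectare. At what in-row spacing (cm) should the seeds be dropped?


spacing = 10000 / (row_sp * density)
        = 10000 / (0.45 * 82420)
        = 10000 / 37089
        = 0.26962 m = 26.96 cm


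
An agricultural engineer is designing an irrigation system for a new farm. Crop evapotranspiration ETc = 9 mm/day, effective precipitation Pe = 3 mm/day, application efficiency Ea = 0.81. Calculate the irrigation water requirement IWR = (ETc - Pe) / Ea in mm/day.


IWR = (ETc - Pe) / Ea
    = (9 - 3) / 0.81
    = 6 / 0.81
    = 7.41 mm/day


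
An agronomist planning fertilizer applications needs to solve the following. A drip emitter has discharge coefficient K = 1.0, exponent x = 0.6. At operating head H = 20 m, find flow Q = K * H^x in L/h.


Q = K * H^x
  = 1.0 * 20^0.6
  = 1.0 * 6.0342
  = 6.03 L/h


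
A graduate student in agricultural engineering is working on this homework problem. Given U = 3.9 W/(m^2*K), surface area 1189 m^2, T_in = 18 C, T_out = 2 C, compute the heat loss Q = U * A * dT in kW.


dT = 18 - (2) = 16 K
Q = U * A * dT
  = 3.9 * 1189 * 16
  = 74193.60 W = 74.19 kW


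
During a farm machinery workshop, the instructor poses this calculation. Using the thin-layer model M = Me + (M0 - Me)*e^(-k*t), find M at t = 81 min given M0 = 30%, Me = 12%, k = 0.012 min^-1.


M = Me + (M0 - Me) * e^(-k*t)
  = 12 + (30 - 12) * e^(-0.012*81)
  = 12 + 18 * e^(-0.972)
  = 12 + 18 * 0.37833
  = 12 + 6.8099
  = 18.81%


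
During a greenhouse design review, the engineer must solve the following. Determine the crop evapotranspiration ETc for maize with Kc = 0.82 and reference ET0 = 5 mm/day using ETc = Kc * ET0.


ETc = Kc * ET0
    = 0.82 * 5
    = 4.10 mm/day


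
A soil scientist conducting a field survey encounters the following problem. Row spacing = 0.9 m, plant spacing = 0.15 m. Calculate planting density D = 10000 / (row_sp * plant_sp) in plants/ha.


D = 10000 / (row_sp * plant_sp)
  = 10000 / (0.9 * 0.15)
  = 10000 / 0.1350
  = 74074.07 plants/ha


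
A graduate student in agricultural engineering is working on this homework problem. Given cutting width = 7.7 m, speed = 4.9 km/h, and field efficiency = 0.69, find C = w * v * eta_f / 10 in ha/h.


C = w * v * eta_f / 10
  = 7.7 * 4.9 * 0.69 / 10
  = 26.03 / 10
  = 2.60 ha/h


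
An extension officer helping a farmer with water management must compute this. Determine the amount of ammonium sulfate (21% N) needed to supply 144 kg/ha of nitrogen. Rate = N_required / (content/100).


Rate = N_required / (N_content / 100)
     = 144 / (21 / 100)
     = 144 / 0.21
     = 685.71 kg/ha


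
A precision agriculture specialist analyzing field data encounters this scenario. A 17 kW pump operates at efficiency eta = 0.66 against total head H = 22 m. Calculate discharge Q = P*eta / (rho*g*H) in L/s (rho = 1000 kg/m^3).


Q = (P * 1000 * eta) / (rho * g * H)
  = (17 * 1000 * 0.66) / (1000 * 9.81 * 22)
  = 11220 / 215820
  = 0.05199 m^3/s = 51.99 L/s


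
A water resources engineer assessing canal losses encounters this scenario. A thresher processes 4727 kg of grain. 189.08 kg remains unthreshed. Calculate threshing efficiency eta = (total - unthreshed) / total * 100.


eta = (total - unthreshed) / total * 100
    = (4727 - 189.08) / 4727 * 100
    = 4537.92 / 4727 * 100
    = 96%


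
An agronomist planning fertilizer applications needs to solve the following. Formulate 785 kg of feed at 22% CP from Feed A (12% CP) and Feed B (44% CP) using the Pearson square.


parts_A = CP_b - target = 44 - 22 = 22
parts_B = target - CP_a = 22 - 12 = 10
total_parts = 22 + 10 = 32
Feed A = 785 * 22 / 32 = 539.69 kg
Feed B = 785 * 10 / 32 = 245.31 kg

539.69 kg


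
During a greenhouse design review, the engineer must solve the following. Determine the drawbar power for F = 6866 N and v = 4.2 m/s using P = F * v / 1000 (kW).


P = F * v / 1000
  = 6866 * 4.2 / 1000
  = 28837.20 / 1000
  = 28.84 kW


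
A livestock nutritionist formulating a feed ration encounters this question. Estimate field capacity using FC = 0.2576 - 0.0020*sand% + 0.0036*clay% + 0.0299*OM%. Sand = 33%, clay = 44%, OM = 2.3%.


FC = 0.2576 - 0.0020*33 + 0.0036*44 + 0.0299*2.3
   = 0.2576 - 0.0660 + 0.1584 + 0.0688
   = 0.4188


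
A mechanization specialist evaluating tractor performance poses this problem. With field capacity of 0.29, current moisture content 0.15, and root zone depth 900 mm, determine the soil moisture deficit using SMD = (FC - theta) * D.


SMD = (FC - theta) * D
    = (0.29 - 0.15) * 900
    = 0.140 * 900
    = 126 mm


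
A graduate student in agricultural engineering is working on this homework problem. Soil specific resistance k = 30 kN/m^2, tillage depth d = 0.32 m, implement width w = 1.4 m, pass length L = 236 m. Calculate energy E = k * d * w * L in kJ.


E = k * d * w * L
  = 30 * 0.32 * 1.4 * 236
  = 3171.84 kJ


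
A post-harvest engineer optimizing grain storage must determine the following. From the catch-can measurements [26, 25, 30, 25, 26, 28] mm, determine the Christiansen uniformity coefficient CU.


xbar = 160 / 6 = 26.667
sum|xi - xbar| = 9.333
CU = 100 * (1 - 9.333 / (6 * 26.667))
   = 100 * (1 - 0.0583)
   = 94.17%


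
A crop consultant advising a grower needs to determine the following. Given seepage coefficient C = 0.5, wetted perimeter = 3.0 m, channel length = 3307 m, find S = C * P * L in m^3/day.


S = C * P * L
  = 0.5 * 3.0 * 3307
  = 4960.50 m^3/day


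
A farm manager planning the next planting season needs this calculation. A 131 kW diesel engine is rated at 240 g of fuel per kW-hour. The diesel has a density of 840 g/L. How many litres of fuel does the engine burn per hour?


FC = P * BSFC / rho_fuel
   = 131 * 240 / 840
   = 31440 / 840
   = 37.43 L/h


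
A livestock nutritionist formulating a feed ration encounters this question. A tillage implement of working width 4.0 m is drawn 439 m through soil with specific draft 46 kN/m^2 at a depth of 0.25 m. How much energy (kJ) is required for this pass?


E = k * d * w * L
  = 46 * 0.25 * 4.0 * 439
  = 20194 kJ


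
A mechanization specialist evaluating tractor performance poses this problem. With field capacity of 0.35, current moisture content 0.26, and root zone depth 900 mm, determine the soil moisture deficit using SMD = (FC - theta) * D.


SMD = (FC - theta) * D
    = (0.35 - 0.26) * 900
    = 0.090 * 900
    = 81 mm


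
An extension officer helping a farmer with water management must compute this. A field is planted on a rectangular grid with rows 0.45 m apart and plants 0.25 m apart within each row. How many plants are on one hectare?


D = 10000 / (row_sp * plant_sp)
  = 10000 / (0.45 * 0.25)
  = 10000 / 0.1125
  = 88888.89 plants/ha


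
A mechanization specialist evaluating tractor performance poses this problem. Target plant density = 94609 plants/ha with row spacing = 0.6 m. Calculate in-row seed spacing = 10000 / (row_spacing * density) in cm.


spacing = 10000 / (row_sp * density)
        = 10000 / (0.6 * 94609)
        = 10000 / 56765.40
        = 0.17616 m = 17.62 cm


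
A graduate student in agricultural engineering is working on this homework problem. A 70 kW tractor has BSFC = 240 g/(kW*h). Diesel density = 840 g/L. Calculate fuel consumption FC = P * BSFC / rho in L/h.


FC = P * BSFC / rho_fuel
   = 70 * 240 / 840
   = 16800 / 840
   = 20 L/h


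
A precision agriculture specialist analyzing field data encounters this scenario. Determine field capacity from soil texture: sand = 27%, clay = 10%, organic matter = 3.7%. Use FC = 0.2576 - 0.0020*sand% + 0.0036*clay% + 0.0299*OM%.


FC = 0.2576 - 0.0020*27 + 0.0036*10 + 0.0299*3.7
   = 0.2576 - 0.0540 + 0.0360 + 0.1106
   = 0.3502


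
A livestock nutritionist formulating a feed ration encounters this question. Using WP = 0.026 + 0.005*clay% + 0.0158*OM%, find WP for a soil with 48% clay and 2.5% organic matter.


WP = 0.026 + 0.005*48 + 0.0158*2.5
   = 0.026 + 0.2400 + 0.0395
   = 0.3055


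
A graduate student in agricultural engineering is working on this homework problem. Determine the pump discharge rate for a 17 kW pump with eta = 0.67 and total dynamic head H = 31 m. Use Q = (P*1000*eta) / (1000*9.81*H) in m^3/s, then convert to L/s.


Q = (P * 1000 * eta) / (rho * g * H)
  = (17 * 1000 * 0.67) / (1000 * 9.81 * 31)
  = 11390 / 304110
  = 0.03745 m^3/s = 37.45 L/s


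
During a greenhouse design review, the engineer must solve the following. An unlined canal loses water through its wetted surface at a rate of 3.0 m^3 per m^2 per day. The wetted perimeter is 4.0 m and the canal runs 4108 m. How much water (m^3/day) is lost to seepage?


S = C * P * L
  = 3.0 * 4.0 * 4108
  = 49296 m^3/day


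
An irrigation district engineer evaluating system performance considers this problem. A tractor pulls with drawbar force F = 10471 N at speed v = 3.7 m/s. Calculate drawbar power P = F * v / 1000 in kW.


P = F * v / 1000
  = 10471 * 3.7 / 1000
  = 38742.70 / 1000
  = 38.74 kW


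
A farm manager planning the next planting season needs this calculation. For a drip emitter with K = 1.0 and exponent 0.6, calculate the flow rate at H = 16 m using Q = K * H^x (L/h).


Q = K * H^x
  = 1.0 * 16^0.6
  = 1.0 * 5.2780
  = 5.28 L/h


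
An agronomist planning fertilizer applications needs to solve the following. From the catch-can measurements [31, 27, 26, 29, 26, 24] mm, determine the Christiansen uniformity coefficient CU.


xbar = 163 / 6 = 27.167
sum|xi - xbar| = 11.333
CU = 100 * (1 - 11.333 / (6 * 27.167))
   = 100 * (1 - 0.0695)
   = 93.05%


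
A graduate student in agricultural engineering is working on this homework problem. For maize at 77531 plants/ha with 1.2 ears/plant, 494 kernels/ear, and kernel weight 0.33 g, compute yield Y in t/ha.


Y = density * ears * kernels * kw
  = 77531 * 1.2 * 494 * 0.33 g/ha
  = 15166924.34 g/ha
  = 15166.92 kg/ha = 15.17 t/ha


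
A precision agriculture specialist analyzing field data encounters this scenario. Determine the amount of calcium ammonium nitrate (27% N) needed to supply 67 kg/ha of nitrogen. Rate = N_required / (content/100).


Rate = N_required / (N_content / 100)
     = 67 / (27 / 100)
     = 67 / 0.27
     = 248.15 kg/ha


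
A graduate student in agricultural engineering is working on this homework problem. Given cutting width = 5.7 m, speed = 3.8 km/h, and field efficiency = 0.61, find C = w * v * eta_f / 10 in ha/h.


C = w * v * eta_f / 10
  = 5.7 * 3.8 * 0.61 / 10
  = 13.21 / 10
  = 1.32 ha/h


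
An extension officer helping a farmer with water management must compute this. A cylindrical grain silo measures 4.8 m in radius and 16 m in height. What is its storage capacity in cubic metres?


V = pi * r^2 * h
  = pi * 4.8^2 * 16
  = pi * 23.04 * 16
  = 1158.12 m^3


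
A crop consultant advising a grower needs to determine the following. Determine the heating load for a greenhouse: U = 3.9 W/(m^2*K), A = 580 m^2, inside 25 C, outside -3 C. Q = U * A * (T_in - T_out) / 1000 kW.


dT = 25 - (-3) = 28 K
Q = U * A * dT
  = 3.9 * 580 * 28
  = 63336 W = 63.34 kW


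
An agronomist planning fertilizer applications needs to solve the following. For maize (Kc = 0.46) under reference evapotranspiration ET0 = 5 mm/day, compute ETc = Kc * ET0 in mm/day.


ETc = Kc * ET0
    = 0.46 * 5
    = 2.30 mm/day


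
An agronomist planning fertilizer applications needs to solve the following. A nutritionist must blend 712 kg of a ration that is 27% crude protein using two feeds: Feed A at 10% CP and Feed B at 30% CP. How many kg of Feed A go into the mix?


parts_A = CP_b - target = 30 - 27 = 3
parts_B = target - CP_a = 27 - 10 = 17
total_parts = 3 + 17 = 20
Feed A = 712 * 3 / 20 = 106.80 kg
Feed B = 712 * 17 / 20 = 605.20 kg

106.80 kg


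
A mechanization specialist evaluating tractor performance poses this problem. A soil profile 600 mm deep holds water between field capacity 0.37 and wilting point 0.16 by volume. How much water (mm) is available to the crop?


AW = (FC - WP) * D
   = (0.37 - 0.16) * 600
   = 0.21 * 600
   = 126 mm


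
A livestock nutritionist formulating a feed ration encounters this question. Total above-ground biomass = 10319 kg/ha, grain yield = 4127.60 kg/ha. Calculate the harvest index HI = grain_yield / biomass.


HI = grain_yield / biomass
   = 4127.60 / 10319
   = 0.40


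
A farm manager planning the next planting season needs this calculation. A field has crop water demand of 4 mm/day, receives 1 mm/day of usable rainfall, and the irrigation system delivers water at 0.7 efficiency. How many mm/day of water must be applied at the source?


IWR = (ETc - Pe) / Ea
    = (4 - 1) / 0.7
    = 3 / 0.7
    = 4.29 mm/day


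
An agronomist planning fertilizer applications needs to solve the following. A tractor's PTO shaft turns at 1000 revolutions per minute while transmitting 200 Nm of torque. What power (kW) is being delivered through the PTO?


P = 2*pi*n*T / 60000
  = 2*pi * 1000 * 200 / 60000
  = 1256637.06 / 60000
  = 20.94 kW


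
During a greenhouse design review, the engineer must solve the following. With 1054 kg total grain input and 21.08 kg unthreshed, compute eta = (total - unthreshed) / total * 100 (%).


eta = (total - unthreshed) / total * 100
    = (1054 - 21.08) / 1054 * 100
    = 1032.92 / 1054 * 100
    = 98%


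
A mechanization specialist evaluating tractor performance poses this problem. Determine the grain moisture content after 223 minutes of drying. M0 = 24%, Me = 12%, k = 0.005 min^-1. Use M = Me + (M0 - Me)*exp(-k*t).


M = Me + (M0 - Me) * e^(-k*t)
  = 12 + (24 - 12) * e^(-0.005*223)
  = 12 + 12 * e^(-1.115)
  = 12 + 12 * 0.32792
  = 12 + 3.9350
  = 15.93%


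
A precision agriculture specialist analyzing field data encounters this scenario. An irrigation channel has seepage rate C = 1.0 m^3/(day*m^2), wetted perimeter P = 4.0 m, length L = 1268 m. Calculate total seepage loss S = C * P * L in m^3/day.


S = C * P * L
  = 1.0 * 4.0 * 1268
  = 5072 m^3/day


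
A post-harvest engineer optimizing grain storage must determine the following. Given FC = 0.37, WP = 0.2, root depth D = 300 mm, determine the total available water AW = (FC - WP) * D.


AW = (FC - WP) * D
   = (0.37 - 0.2) * 300
   = 0.17 * 300
   = 51 mm


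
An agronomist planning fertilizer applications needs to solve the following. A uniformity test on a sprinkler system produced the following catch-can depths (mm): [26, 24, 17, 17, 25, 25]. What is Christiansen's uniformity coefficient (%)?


xbar = 134 / 6 = 22.333
sum|xi - xbar| = 21.333
CU = 100 * (1 - 21.333 / (6 * 22.333))
   = 100 * (1 - 0.1592)
   = 84.08%


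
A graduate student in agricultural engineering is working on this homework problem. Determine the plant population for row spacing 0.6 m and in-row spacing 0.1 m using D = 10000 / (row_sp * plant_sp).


D = 10000 / (row_sp * plant_sp)
  = 10000 / (0.6 * 0.1)
  = 10000 / 0.0600
  = 166666.67 plants/ha


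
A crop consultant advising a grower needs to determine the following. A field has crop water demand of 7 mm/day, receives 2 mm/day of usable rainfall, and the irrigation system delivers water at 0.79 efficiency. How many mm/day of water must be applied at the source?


IWR = (ETc - Pe) / Ea
    = (7 - 2) / 0.79
    = 5 / 0.79
    = 6.33 mm/day


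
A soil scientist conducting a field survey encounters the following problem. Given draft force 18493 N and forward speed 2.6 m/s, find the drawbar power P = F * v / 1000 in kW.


P = F * v / 1000
  = 18493 * 2.6 / 1000
  = 48081.80 / 1000
  = 48.08 kW


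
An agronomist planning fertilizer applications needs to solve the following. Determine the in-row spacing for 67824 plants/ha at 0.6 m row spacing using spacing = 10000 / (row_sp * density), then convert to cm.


spacing = 10000 / (row_sp * density)
        = 10000 / (0.6 * 67824)
        = 10000 / 40694.40
        = 0.24573 m = 24.57 cm


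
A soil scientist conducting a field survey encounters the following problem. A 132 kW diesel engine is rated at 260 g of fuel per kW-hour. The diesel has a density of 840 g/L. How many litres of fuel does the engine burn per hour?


FC = P * BSFC / rho_fuel
   = 132 * 260 / 840
   = 34320 / 840
   = 40.86 L/h


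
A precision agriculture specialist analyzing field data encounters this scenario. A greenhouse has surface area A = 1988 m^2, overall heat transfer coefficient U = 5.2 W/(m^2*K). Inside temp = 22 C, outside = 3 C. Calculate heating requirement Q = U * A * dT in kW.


dT = 22 - (3) = 19 K
Q = U * A * dT
  = 5.2 * 1988 * 19
  = 196414.40 W = 196.41 kW


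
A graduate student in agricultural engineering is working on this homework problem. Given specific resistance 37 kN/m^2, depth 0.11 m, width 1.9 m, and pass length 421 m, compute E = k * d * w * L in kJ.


E = k * d * w * L
  = 37 * 0.11 * 1.9 * 421
  = 3255.59 kJ


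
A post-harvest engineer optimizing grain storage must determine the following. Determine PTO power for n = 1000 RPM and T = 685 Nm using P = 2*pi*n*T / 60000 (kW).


P = 2*pi*n*T / 60000
  = 2*pi * 1000 * 685 / 60000
  = 4303981.94 / 60000
  = 71.73 kW


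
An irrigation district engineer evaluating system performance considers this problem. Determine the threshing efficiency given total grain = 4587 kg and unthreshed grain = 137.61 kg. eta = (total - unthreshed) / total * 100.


eta = (total - unthreshed) / total * 100
    = (4587 - 137.61) / 4587 * 100
    = 4449.39 / 4587 * 100
    = 97%


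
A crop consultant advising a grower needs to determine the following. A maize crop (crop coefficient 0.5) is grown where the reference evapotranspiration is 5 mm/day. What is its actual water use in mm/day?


ETc = Kc * ET0
    = 0.5 * 5
    = 2.50 mm/day


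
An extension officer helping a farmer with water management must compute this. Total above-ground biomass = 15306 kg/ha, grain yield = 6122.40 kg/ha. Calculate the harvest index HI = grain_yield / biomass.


HI = grain_yield / biomass
   = 6122.40 / 15306
   = 0.40


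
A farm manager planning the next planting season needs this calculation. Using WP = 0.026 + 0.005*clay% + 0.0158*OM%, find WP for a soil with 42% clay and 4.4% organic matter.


WP = 0.026 + 0.005*42 + 0.0158*4.4
   = 0.026 + 0.2100 + 0.0695
   = 0.3055


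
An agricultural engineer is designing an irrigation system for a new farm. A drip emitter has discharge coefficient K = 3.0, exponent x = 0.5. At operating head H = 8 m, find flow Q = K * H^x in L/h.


Q = K * H^x
  = 3.0 * 8^0.5
  = 3.0 * 2.8284
  = 8.49 L/h


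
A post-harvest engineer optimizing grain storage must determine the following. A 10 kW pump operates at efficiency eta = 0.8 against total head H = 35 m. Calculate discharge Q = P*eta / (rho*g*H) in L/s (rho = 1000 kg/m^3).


Q = (P * 1000 * eta) / (rho * g * H)
  = (10 * 1000 * 0.8) / (1000 * 9.81 * 35)
  = 8000 / 343350
  = 0.02330 m^3/s = 23.30 L/s


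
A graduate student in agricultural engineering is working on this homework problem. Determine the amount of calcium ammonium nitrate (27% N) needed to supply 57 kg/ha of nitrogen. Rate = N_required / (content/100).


Rate = N_required / (N_content / 100)
     = 57 / (27 / 100)
     = 57 / 0.27
     = 211.11 kg/ha


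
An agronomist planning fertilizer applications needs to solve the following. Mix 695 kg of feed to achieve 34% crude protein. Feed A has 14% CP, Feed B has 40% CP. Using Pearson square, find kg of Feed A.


parts_A = CP_b - target = 40 - 34 = 6
parts_B = target - CP_a = 34 - 14 = 20
total_parts = 6 + 20 = 26
Feed A = 695 * 6 / 26 = 160.38 kg
Feed B = 695 * 20 / 26 = 534.62 kg

160.38 kg


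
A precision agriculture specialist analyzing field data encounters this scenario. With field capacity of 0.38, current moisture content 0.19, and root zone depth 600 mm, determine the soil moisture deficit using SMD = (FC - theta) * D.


SMD = (FC - theta) * D
    = (0.38 - 0.19) * 600
    = 0.190 * 600
    = 114 mm


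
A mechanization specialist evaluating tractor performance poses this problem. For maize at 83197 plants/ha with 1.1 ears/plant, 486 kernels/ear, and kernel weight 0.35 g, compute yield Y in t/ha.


Y = density * ears * kernels * kw
  = 83197 * 1.1 * 486 * 0.35 g/ha
  = 15566990.67 g/ha
  = 15566.99 kg/ha = 15.57 t/ha


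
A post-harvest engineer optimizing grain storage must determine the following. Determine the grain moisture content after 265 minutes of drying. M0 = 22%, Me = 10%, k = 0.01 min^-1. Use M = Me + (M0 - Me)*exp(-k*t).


M = Me + (M0 - Me) * e^(-k*t)
  = 10 + (22 - 10) * e^(-0.01*265)
  = 10 + 12 * e^(-2.650)
  = 10 + 12 * 0.07065
  = 10 + 0.8478
  = 10.85%


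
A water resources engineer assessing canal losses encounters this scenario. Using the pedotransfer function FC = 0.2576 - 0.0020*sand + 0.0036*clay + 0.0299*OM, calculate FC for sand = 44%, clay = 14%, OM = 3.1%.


FC = 0.2576 - 0.0020*44 + 0.0036*14 + 0.0299*3.1
   = 0.2576 - 0.0880 + 0.0504 + 0.0927
   = 0.3127


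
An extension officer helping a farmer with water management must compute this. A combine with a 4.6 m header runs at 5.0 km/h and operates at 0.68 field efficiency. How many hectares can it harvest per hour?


C = w * v * eta_f / 10
  = 4.6 * 5.0 * 0.68 / 10
  = 15.64 / 10
  = 1.56 ha/h


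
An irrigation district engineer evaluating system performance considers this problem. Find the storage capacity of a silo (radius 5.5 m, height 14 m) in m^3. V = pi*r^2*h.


V = pi * r^2 * h
  = pi * 5.5^2 * 14
  = pi * 30.25 * 14
  = 1330.46 m^3


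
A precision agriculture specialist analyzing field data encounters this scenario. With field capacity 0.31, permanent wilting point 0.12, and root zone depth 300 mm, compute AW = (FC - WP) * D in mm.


AW = (FC - WP) * D
   = (0.31 - 0.12) * 300
   = 0.19 * 300
   = 57 mm


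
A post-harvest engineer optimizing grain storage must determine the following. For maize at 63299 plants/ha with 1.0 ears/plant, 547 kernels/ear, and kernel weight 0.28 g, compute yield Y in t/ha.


Y = density * ears * kernels * kw
  = 63299 * 1.0 * 547 * 0.28 g/ha
  = 9694874.84 g/ha
  = 9694.87 kg/ha = 9.69 t/ha


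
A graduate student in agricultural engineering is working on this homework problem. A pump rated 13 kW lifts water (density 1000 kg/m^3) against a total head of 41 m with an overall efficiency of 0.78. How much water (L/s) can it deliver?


Q = (P * 1000 * eta) / (rho * g * H)
  = (13 * 1000 * 0.78) / (1000 * 9.81 * 41)
  = 10140 / 402210
  = 0.02521 m^3/s = 25.21 L/s


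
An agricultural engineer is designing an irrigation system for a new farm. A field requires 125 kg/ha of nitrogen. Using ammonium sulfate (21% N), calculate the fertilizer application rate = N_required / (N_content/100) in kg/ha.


Rate = N_required / (N_content / 100)
     = 125 / (21 / 100)
     = 125 / 0.21
     = 595.24 kg/ha


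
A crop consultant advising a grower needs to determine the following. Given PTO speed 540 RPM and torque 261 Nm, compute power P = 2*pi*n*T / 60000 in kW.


P = 2*pi*n*T / 60000
  = 2*pi * 540 * 261 / 60000
  = 885552.14 / 60000
  = 14.76 kW


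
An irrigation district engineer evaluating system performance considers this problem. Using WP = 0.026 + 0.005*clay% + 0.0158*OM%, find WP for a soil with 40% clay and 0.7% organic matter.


WP = 0.026 + 0.005*40 + 0.0158*0.7
   = 0.026 + 0.2000 + 0.0111
   = 0.2371


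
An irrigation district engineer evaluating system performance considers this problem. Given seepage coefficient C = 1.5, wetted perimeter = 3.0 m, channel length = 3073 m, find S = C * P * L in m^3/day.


S = C * P * L
  = 1.5 * 3.0 * 3073
  = 13828.50 m^3/day


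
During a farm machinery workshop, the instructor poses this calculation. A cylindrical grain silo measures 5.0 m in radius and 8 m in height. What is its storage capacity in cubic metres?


V = pi * r^2 * h
  = pi * 5.0^2 * 8
  = pi * 25 * 8
  = 628.32 m^3


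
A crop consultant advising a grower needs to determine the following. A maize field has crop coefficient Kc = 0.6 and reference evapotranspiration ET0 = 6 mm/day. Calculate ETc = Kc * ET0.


ETc = Kc * ET0
    = 0.6 * 6
    = 3.60 mm/day


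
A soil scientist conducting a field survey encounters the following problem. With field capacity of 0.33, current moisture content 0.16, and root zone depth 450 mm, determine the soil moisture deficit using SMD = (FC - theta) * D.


SMD = (FC - theta) * D
    = (0.33 - 0.16) * 450
    = 0.170 * 450
    = 76.50 mm


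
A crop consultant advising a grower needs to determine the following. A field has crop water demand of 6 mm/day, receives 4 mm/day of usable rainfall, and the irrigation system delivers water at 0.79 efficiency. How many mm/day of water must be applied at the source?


IWR = (ETc - Pe) / Ea
    = (6 - 4) / 0.79
    = 2 / 0.79
    = 2.53 mm/day


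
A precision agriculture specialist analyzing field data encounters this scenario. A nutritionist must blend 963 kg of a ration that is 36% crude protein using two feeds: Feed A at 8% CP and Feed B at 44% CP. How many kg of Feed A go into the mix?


parts_A = CP_b - target = 44 - 36 = 8
parts_B = target - CP_a = 36 - 8 = 28
total_parts = 8 + 28 = 36
Feed A = 963 * 8 / 36 = 214 kg
Feed B = 963 * 28 / 36 = 749 kg

214 kg


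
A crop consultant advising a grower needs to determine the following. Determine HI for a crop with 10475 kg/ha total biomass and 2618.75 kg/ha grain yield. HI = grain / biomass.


HI = grain_yield / biomass
   = 2618.75 / 10475
   = 0.25


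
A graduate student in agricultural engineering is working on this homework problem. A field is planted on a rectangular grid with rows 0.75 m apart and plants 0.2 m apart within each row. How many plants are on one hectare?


D = 10000 / (row_sp * plant_sp)
  = 10000 / (0.75 * 0.2)
  = 10000 / 0.1500
  = 66666.67 plants/ha


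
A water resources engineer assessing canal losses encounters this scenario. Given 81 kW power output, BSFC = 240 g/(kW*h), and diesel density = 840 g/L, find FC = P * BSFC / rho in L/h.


FC = P * BSFC / rho_fuel
   = 81 * 240 / 840
   = 19440 / 840
   = 23.14 L/h


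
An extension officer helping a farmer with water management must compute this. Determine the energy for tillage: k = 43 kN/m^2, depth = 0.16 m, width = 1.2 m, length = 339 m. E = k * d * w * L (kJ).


E = k * d * w * L
  = 43 * 0.16 * 1.2 * 339
  = 2798.78 kJ


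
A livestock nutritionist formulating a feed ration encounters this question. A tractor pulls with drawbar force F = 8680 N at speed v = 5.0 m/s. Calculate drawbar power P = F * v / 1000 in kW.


P = F * v / 1000
  = 8680 * 5.0 / 1000
  = 43400 / 1000
  = 43.40 kW


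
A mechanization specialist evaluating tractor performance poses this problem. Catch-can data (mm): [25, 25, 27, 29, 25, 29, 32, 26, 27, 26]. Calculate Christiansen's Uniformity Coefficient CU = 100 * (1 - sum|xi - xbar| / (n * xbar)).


xbar = 271 / 10 = 27.100
sum|xi - xbar| = 17.400
CU = 100 * (1 - 17.400 / (10 * 27.100))
   = 100 * (1 - 0.0642)
   = 93.58%


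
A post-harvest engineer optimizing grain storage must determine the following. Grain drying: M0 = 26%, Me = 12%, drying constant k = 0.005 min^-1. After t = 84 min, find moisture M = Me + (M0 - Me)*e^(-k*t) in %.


M = Me + (M0 - Me) * e^(-k*t)
  = 12 + (26 - 12) * e^(-0.005*84)
  = 12 + 14 * e^(-0.420)
  = 12 + 14 * 0.65705
  = 12 + 9.1987
  = 21.20%
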